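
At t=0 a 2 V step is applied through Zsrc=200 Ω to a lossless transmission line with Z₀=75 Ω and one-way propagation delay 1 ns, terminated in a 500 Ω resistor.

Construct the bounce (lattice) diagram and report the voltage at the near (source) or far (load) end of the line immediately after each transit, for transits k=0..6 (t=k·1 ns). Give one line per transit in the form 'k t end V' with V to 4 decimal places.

0 0 source 0.5455
1 1 load 0.9486
2 2 source 1.1319
3 3 load 1.2673
4 4 source 1.3289
5 5 load 1.3744
6 6 source 1.3951

Γ_L=0.739130, Γ_S=0.454545; launch V₁=2·75/275=0.545455
k=0 src: V=0.5455
k=1 load: inc=0.545455, refl=0.545455·0.739130=0.4032; V=0.000000+0.545455+0.403162=0.9486
k=2 src: inc=0.403162, refl=0.403162·0.454545=0.1833; V=0.545455+0.403162+0.183255=1.1319
k=3 load: inc=0.183255, refl=0.183255·0.739130=0.1354; V=0.948617+0.183255+0.135450=1.2673
k=4 src: inc=0.135450, refl=0.135450·0.454545=0.0616; V=1.131872+0.135450+0.061568=1.3289
k=5 load: inc=0.061568, refl=0.061568·0.739130=0.0455; V=1.267322+0.061568+0.045507=1.3744
k=6 src: inc=0.045507, refl=0.045507·0.454545=0.0207; V=1.328890+0.045507+0.020685=1.3951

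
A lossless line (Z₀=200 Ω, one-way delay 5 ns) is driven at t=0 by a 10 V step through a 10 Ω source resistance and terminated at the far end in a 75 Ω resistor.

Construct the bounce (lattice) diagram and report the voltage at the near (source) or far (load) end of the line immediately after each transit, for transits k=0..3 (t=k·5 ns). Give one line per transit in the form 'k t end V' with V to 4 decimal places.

Γ_L=-0.454545, Γ_S=-0.904762; launch V₁=10·200/210=9.523810
k=0 src: V=9.5238
k=1 load: inc=9.523810, refl=9.523810·-0.454545=-4.3290; V=0.000000+9.523810+-4.329004=5.1948
k=2 src: inc=-4.329004, refl=-4.329004·-0.904762=3.9167; V=9.523810+-4.329004+3.916718=9.1115
k=3 load: inc=3.916718, refl=3.916718·-0.454545=-1.7803; V=5.194805+3.916718+-1.780326=7.3312

0 0 source 9.5238
1 5 load 5.1948
2 10 source 9.1115
3 15 load 7.3312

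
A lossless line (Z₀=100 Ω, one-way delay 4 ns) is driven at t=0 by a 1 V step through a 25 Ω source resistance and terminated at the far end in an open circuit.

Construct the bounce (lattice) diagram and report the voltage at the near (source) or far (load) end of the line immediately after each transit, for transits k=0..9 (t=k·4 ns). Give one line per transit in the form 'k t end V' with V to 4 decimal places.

Γ_L=1.000000, Γ_S=-0.600000; launch V₁=1·100/125=0.800000
k=0 src: V=0.8000
k=1 load: inc=0.800000, refl=0.800000·1.000000=0.8000; V=0.000000+0.800000+0.800000=1.6000
k=2 src: inc=0.800000, refl=0.800000·-0.600000=-0.4800; V=0.800000+0.800000+-0.480000=1.1200
k=3 load: inc=-0.480000, refl=-0.480000·1.000000=-0.4800; V=1.600000+-0.480000+-0.480000=0.6400
k=4 src: inc=-0.480000, refl=-0.480000·-0.600000=0.2880; V=1.120000+-0.480000+0.288000=0.9280
k=5 load: inc=0.288000, refl=0.288000·1.000000=0.2880; V=0.640000+0.288000+0.288000=1.2160
k=6 src: inc=0.288000, refl=0.288000·-0.600000=-0.1728; V=0.928000+0.288000+-0.172800=1.0432
k=7 load: inc=-0.172800, refl=-0.172800·1.000000=-0.1728; V=1.216000+-0.172800+-0.172800=0.8704
k=8 src: inc=-0.172800, refl=-0.172800·-0.600000=0.1037; V=1.043200+-0.172800+0.103680=0.9741
k=9 load: inc=0.103680, refl=0.103680·1.000000=0.1037; V=0.870400+0.103680+0.103680=1.0778

0 0 source 0.8000
1 4 load 1.6000
2 8 source 1.1200
3 12 load 0.6400
4 16 source 0.9280
5 20 load 1.2160
6 24 source 1.0432
7 28 load 0.8704
8 32 source 0.9741
9 36 load 1.0778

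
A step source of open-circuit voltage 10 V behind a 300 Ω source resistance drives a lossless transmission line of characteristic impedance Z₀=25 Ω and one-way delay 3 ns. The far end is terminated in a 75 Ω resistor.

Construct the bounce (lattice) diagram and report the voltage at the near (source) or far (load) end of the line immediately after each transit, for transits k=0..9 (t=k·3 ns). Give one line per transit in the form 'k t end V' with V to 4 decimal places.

Γ_L=0.500000, Γ_S=0.846154; launch V₁=10·25/325=0.769231
k=0 src: V=0.7692
k=1 load: inc=0.769231, refl=0.769231·0.500000=0.3846; V=0.000000+0.769231+0.384615=1.1538
k=2 src: inc=0.384615, refl=0.384615·0.846154=0.3254; V=0.769231+0.384615+0.325444=1.4793
k=3 load: inc=0.325444, refl=0.325444·0.500000=0.1627; V=1.153846+0.325444+0.162722=1.6420
k=4 src: inc=0.162722, refl=0.162722·0.846154=0.1377; V=1.479290+0.162722+0.137688=1.7797
k=5 load: inc=0.137688, refl=0.137688·0.500000=0.0688; V=1.642012+0.137688+0.068844=1.8485
k=6 src: inc=0.068844, refl=0.068844·0.846154=0.0583; V=1.779700+0.068844+0.058253=1.9068
k=7 load: inc=0.058253, refl=0.058253·0.500000=0.0291; V=1.848543+0.058253+0.029126=1.9359
k=8 src: inc=0.029126, refl=0.029126·0.846154=0.0246; V=1.906796+0.029126+0.024645=1.9606
k=9 load: inc=0.024645, refl=0.024645·0.500000=0.0123; V=1.935922+0.024645+0.012323=1.9729

0 0 source 0.7692
1 3 load 1.1538
2 6 source 1.4793
3 9 load 1.6420
4 12 source 1.7797
5 15 load 1.8485
6 18 source 1.9068
7 21 load 1.9359
8 24 source 1.9606
9 27 load 1.9729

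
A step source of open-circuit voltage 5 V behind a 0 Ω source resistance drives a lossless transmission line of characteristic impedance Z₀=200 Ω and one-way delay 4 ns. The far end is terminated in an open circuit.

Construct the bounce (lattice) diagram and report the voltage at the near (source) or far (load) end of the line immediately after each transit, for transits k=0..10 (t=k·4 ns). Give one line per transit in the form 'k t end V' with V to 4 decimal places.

Γ_L=1.000000, Γ_S=-1.000000; launch V₁=5·200/200=5.000000
k=0 src: V=5.0000
k=1 load: inc=5.000000, refl=5.000000·1.000000=5.0000; V=0.000000+5.000000+5.000000=10.0000
k=2 src: inc=5.000000, refl=5.000000·-1.000000=-5.0000; V=5.000000+5.000000+-5.000000=5.0000
k=3 load: inc=-5.000000, refl=-5.000000·1.000000=-5.0000; V=10.000000+-5.000000+-5.000000=0.0000
k=4 src: inc=-5.000000, refl=-5.000000·-1.000000=5.0000; V=5.000000+-5.000000+5.000000=5.0000
k=5 load: inc=5.000000, refl=5.000000·1.000000=5.0000; V=0.000000+5.000000+5.000000=10.0000
k=6 src: inc=5.000000, refl=5.000000·-1.000000=-5.0000; V=5.000000+5.000000+-5.000000=5.0000
k=7 load: inc=-5.000000, refl=-5.000000·1.000000=-5.0000; V=10.000000+-5.000000+-5.000000=0.0000
k=8 src: inc=-5.000000, refl=-5.000000·-1.000000=5.0000; V=5.000000+-5.000000+5.000000=5.0000
k=9 load: inc=5.000000, refl=5.000000·1.000000=5.0000; V=0.000000+5.000000+5.000000=10.0000
k=10 src: inc=5.000000, refl=5.000000·-1.000000=-5.0000; V=5.000000+5.000000+-5.000000=5.0000

0 0 source 5.0000
1 4 load 10.0000
2 8 source 5.0000
3 12 load 0.0000
4 16 source 5.0000
5 20 load 10.0000
6 24 source 5.0000
7 28 load 0.0000
8 32 source 5.0000
9 36 load 10.0000
10 40 source 5.0000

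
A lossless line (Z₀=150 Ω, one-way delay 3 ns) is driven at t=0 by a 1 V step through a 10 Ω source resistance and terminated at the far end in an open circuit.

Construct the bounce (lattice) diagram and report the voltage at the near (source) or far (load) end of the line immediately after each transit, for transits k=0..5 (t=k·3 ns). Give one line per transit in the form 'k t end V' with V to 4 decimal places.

Γ_L=1.000000, Γ_S=-0.875000; launch V₁=1·150/160=0.937500
k=0 src: V=0.9375
k=1 load: inc=0.937500, refl=0.937500·1.000000=0.9375; V=0.000000+0.937500+0.937500=1.8750
k=2 src: inc=0.937500, refl=0.937500·-0.875000=-0.8203; V=0.937500+0.937500+-0.820312=1.0547
k=3 load: inc=-0.820312, refl=-0.820312·1.000000=-0.8203; V=1.875000+-0.820312+-0.820312=0.2344
k=4 src: inc=-0.820312, refl=-0.820312·-0.875000=0.7178; V=1.054688+-0.820312+0.717773=0.9521
k=5 load: inc=0.717773, refl=0.717773·1.000000=0.7178; V=0.234375+0.717773+0.717773=1.6699

0 0 source 0.9375
1 3 load 1.8750
2 6 source 1.0547
3 9 load 0.2344
4 12 source 0.9521
5 15 load 1.6699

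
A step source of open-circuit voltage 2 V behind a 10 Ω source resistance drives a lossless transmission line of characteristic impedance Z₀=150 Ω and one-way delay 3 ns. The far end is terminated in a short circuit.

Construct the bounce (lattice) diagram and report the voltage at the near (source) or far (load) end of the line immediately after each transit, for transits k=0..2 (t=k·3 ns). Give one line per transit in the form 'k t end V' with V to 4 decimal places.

Γ_L=-1.000000, Γ_S=-0.875000; launch V₁=2·150/160=1.875000
k=0 src: V=1.8750
k=1 load: inc=1.875000, refl=1.875000·-1.000000=-1.8750; V=0.000000+1.875000+-1.875000=0.0000
k=2 src: inc=-1.875000, refl=-1.875000·-0.875000=1.6406; V=1.875000+-1.875000+1.640625=1.6406

0 0 source 1.8750
1 3 load 0.0000
2 6 source 1.6406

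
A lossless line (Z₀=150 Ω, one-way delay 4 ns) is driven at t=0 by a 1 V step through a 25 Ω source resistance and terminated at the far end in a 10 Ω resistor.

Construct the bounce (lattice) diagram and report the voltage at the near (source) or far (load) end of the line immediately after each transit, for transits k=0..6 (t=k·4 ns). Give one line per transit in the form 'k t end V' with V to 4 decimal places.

Γ_L=-0.875000, Γ_S=-0.714286; launch V₁=1·150/175=0.857143
k=0 src: V=0.8571
k=1 load: inc=0.857143, refl=0.857143·-0.875000=-0.7500; V=0.000000+0.857143+-0.750000=0.1071
k=2 src: inc=-0.750000, refl=-0.750000·-0.714286=0.5357; V=0.857143+-0.750000+0.535714=0.6429
k=3 load: inc=0.535714, refl=0.535714·-0.875000=-0.4688; V=0.107143+0.535714+-0.468750=0.1741
k=4 src: inc=-0.468750, refl=-0.468750·-0.714286=0.3348; V=0.642857+-0.468750+0.334821=0.5089
k=5 load: inc=0.334821, refl=0.334821·-0.875000=-0.2930; V=0.174107+0.334821+-0.292969=0.2160
k=6 src: inc=-0.292969, refl=-0.292969·-0.714286=0.2093; V=0.508929+-0.292969+0.209263=0.4252

0 0 source 0.8571
1 4 load 0.1071
2 8 source 0.6429
3 12 load 0.1741
4 16 source 0.5089
5 20 load 0.2160
6 24 source 0.4252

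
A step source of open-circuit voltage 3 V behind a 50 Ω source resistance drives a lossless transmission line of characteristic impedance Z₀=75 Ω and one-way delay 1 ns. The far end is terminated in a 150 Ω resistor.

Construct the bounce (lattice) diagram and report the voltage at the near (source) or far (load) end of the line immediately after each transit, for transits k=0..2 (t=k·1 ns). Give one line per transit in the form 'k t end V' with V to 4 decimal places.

0 0 source 1.8000
1 1 load 2.4000
2 2 source 2.2800

Γ_L=0.333333, Γ_S=-0.200000; launch V₁=3·75/125=1.800000
k=0 src: V=1.8000
k=1 load: inc=1.800000, refl=1.800000·0.333333=0.6000; V=0.000000+1.800000+0.600000=2.4000
k=2 src: inc=0.600000, refl=0.600000·-0.200000=-0.1200; V=1.800000+0.600000+-0.120000=2.2800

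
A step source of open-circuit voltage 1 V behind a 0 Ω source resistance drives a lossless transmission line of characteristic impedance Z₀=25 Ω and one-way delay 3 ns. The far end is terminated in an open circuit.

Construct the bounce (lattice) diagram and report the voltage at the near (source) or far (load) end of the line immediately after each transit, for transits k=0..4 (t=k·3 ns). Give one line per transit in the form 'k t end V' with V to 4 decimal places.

0 0 source 1.0000
1 3 load 2.0000
2 6 source 1.0000
3 9 load 0.0000
4 12 source 1.0000

Γ_L=1.000000, Γ_S=-1.000000; launch V₁=1·25/25=1.000000
k=0 src: V=1.0000
k=1 load: inc=1.000000, refl=1.000000·1.000000=1.0000; V=0.000000+1.000000+1.000000=2.0000
k=2 src: inc=1.000000, refl=1.000000·-1.000000=-1.0000; V=1.000000+1.000000+-1.000000=1.0000
k=3 load: inc=-1.000000, refl=-1.000000·1.000000=-1.0000; V=2.000000+-1.000000+-1.000000=0.0000
k=4 src: inc=-1.000000, refl=-1.000000·-1.000000=1.0000; V=1.000000+-1.000000+1.000000=1.0000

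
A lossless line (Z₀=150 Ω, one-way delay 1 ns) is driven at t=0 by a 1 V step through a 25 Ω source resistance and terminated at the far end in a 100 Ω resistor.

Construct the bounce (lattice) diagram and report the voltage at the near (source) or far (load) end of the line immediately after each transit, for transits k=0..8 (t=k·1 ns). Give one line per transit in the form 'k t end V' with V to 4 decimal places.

Γ_L=-0.200000, Γ_S=-0.714286; launch V₁=1·150/175=0.857143
k=0 src: V=0.8571
k=1 load: inc=0.857143, refl=0.857143·-0.200000=-0.1714; V=0.000000+0.857143+-0.171429=0.6857
k=2 src: inc=-0.171429, refl=-0.171429·-0.714286=0.1224; V=0.857143+-0.171429+0.122449=0.8082
k=3 load: inc=0.122449, refl=0.122449·-0.200000=-0.0245; V=0.685714+0.122449+-0.024490=0.7837
k=4 src: inc=-0.024490, refl=-0.024490·-0.714286=0.0175; V=0.808163+-0.024490+0.017493=0.8012
k=5 load: inc=0.017493, refl=0.017493·-0.200000=-0.0035; V=0.783673+0.017493+-0.003499=0.7977
k=6 src: inc=-0.003499, refl=-0.003499·-0.714286=0.0025; V=0.801166+-0.003499+0.002499=0.8002
k=7 load: inc=0.002499, refl=0.002499·-0.200000=-0.0005; V=0.797668+0.002499+-0.000500=0.7997
k=8 src: inc=-0.000500, refl=-0.000500·-0.714286=0.0004; V=0.800167+-0.000500+0.000357=0.8000

0 0 source 0.8571
1 1 load 0.6857
2 2 source 0.8082
3 3 load 0.7837
4 4 source 0.8012
5 5 load 0.7977
6 6 source 0.8002
7 7 load 0.7997
8 8 source 0.8000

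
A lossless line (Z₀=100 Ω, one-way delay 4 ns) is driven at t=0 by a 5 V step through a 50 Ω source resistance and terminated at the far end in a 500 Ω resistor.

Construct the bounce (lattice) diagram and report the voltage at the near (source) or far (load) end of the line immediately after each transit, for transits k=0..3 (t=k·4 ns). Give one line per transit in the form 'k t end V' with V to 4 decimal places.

Γ_L=0.666667, Γ_S=-0.333333; launch V₁=5·100/150=3.333333
k=0 src: V=3.3333
k=1 load: inc=3.333333, refl=3.333333·0.666667=2.2222; V=0.000000+3.333333+2.222222=5.5556
k=2 src: inc=2.222222, refl=2.222222·-0.333333=-0.7407; V=3.333333+2.222222+-0.740741=4.8148
k=3 load: inc=-0.740741, refl=-0.740741·0.666667=-0.4938; V=5.555556+-0.740741+-0.493827=4.3210

0 0 source 3.3333
1 4 load 5.5556
2 8 source 4.8148
3 12 load 4.3210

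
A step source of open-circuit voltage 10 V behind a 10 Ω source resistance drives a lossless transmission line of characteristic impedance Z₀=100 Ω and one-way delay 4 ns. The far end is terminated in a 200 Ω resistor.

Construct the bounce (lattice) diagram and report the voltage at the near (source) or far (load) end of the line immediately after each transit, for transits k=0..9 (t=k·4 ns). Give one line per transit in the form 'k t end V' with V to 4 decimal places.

0 0 source 9.0909
1 4 load 12.1212
2 8 source 9.6419
3 12 load 8.8154
4 16 source 9.4916
5 20 load 9.7170
6 24 source 9.5326
7 28 load 9.4711
8 32 source 9.5214
9 36 load 9.5382

Γ_L=0.333333, Γ_S=-0.818182; launch V₁=10·100/110=9.090909
k=0 src: V=9.0909
k=1 load: inc=9.090909, refl=9.090909·0.333333=3.0303; V=0.000000+9.090909+3.030303=12.1212
k=2 src: inc=3.030303, refl=3.030303·-0.818182=-2.4793; V=9.090909+3.030303+-2.479339=9.6419
k=3 load: inc=-2.479339, refl=-2.479339·0.333333=-0.8264; V=12.121212+-2.479339+-0.826446=8.8154
k=4 src: inc=-0.826446, refl=-0.826446·-0.818182=0.6762; V=9.641873+-0.826446+0.676183=9.4916
k=5 load: inc=0.676183, refl=0.676183·0.333333=0.2254; V=8.815427+0.676183+0.225394=9.7170
k=6 src: inc=0.225394, refl=0.225394·-0.818182=-0.1844; V=9.491610+0.225394+-0.184414=9.5326
k=7 load: inc=-0.184414, refl=-0.184414·0.333333=-0.0615; V=9.717005+-0.184414+-0.061471=9.4711
k=8 src: inc=-0.061471, refl=-0.061471·-0.818182=0.0503; V=9.532591+-0.061471+0.050295=9.5214
k=9 load: inc=0.050295, refl=0.050295·0.333333=0.0168; V=9.471120+0.050295+0.016765=9.5382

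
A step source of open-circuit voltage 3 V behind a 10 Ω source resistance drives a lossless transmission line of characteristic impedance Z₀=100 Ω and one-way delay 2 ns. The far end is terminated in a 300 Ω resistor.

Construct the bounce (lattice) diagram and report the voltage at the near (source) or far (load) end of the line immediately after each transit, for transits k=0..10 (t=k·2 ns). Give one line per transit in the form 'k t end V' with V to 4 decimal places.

Γ_L=0.500000, Γ_S=-0.818182; launch V₁=3·100/110=2.727273
k=0 src: V=2.7273
k=1 load: inc=2.727273, refl=2.727273·0.500000=1.3636; V=0.000000+2.727273+1.363636=4.0909
k=2 src: inc=1.363636, refl=1.363636·-0.818182=-1.1157; V=2.727273+1.363636+-1.115702=2.9752
k=3 load: inc=-1.115702, refl=-1.115702·0.500000=-0.5579; V=4.090909+-1.115702+-0.557851=2.4174
k=4 src: inc=-0.557851, refl=-0.557851·-0.818182=0.4564; V=2.975207+-0.557851+0.456424=2.8738
k=5 load: inc=0.456424, refl=0.456424·0.500000=0.2282; V=2.417355+0.456424+0.228212=3.1020
k=6 src: inc=0.228212, refl=0.228212·-0.818182=-0.1867; V=2.873779+0.228212+-0.186719=2.9153
k=7 load: inc=-0.186719, refl=-0.186719·0.500000=-0.0934; V=3.101991+-0.186719+-0.093359=2.8219
k=8 src: inc=-0.093359, refl=-0.093359·-0.818182=0.0764; V=2.915272+-0.093359+0.076385=2.8983
k=9 load: inc=0.076385, refl=0.076385·0.500000=0.0382; V=2.821913+0.076385+0.038192=2.9365
k=10 src: inc=0.038192, refl=0.038192·-0.818182=-0.0312; V=2.898298+0.038192+-0.031248=2.9052

0 0 source 2.7273
1 2 load 4.0909
2 4 source 2.9752
3 6 load 2.4174
4 8 source 2.8738
5 10 load 3.1020
6 12 source 2.9153
7 14 load 2.8219
8 16 source 2.8983
9 18 load 2.9365
10 20 source 2.9052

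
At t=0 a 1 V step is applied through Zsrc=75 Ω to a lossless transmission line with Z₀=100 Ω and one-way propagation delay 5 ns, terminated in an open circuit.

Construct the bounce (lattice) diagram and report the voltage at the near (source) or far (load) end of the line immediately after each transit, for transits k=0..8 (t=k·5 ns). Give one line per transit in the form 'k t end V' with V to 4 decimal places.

Γ_L=1.000000, Γ_S=-0.142857; launch V₁=1·100/175=0.571429
k=0 src: V=0.5714
k=1 load: inc=0.571429, refl=0.571429·1.000000=0.5714; V=0.000000+0.571429+0.571429=1.1429
k=2 src: inc=0.571429, refl=0.571429·-0.142857=-0.0816; V=0.571429+0.571429+-0.081633=1.0612
k=3 load: inc=-0.081633, refl=-0.081633·1.000000=-0.0816; V=1.142857+-0.081633+-0.081633=0.9796
k=4 src: inc=-0.081633, refl=-0.081633·-0.142857=0.0117; V=1.061224+-0.081633+0.011662=0.9913
k=5 load: inc=0.011662, refl=0.011662·1.000000=0.0117; V=0.979592+0.011662+0.011662=1.0029
k=6 src: inc=0.011662, refl=0.011662·-0.142857=-0.0017; V=0.991254+0.011662+-0.001666=1.0012
k=7 load: inc=-0.001666, refl=-0.001666·1.000000=-0.0017; V=1.002915+-0.001666+-0.001666=0.9996
k=8 src: inc=-0.001666, refl=-0.001666·-0.142857=0.0002; V=1.001249+-0.001666+0.000238=0.9998

0 0 source 0.5714
1 5 load 1.1429
2 10 source 1.0612
3 15 load 0.9796
4 20 source 0.9913
5 25 load 1.0029
6 30 source 1.0012
7 35 load 0.9996
8 40 source 0.9998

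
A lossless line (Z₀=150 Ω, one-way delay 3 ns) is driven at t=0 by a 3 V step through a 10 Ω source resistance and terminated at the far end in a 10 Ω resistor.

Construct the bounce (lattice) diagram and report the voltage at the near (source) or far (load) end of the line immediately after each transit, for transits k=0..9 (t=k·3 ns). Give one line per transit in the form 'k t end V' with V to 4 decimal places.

0 0 source 2.8125
1 3 load 0.3516
2 6 source 2.5049
3 9 load 0.6207
4 12 source 2.2694
5 15 load 0.8268
6 18 source 2.0890
7 21 load 0.9846
8 24 source 1.9510
9 27 load 1.1054

Γ_L=-0.875000, Γ_S=-0.875000; launch V₁=3·150/160=2.812500
k=0 src: V=2.8125
k=1 load: inc=2.812500, refl=2.812500·-0.875000=-2.4609; V=0.000000+2.812500+-2.460938=0.3516
k=2 src: inc=-2.460938, refl=-2.460938·-0.875000=2.1533; V=2.812500+-2.460938+2.153320=2.5049
k=3 load: inc=2.153320, refl=2.153320·-0.875000=-1.8842; V=0.351562+2.153320+-1.884155=0.6207
k=4 src: inc=-1.884155, refl=-1.884155·-0.875000=1.6486; V=2.504883+-1.884155+1.648636=2.2694
k=5 load: inc=1.648636, refl=1.648636·-0.875000=-1.4426; V=0.620728+1.648636+-1.442556=0.8268
k=6 src: inc=-1.442556, refl=-1.442556·-0.875000=1.2622; V=2.269363+-1.442556+1.262237=2.0890
k=7 load: inc=1.262237, refl=1.262237·-0.875000=-1.1045; V=0.826807+1.262237+-1.104457=0.9846
k=8 src: inc=-1.104457, refl=-1.104457·-0.875000=0.9664; V=2.089044+-1.104457+0.966400=1.9510
k=9 load: inc=0.966400, refl=0.966400·-0.875000=-0.8456; V=0.984587+0.966400+-0.845600=1.1054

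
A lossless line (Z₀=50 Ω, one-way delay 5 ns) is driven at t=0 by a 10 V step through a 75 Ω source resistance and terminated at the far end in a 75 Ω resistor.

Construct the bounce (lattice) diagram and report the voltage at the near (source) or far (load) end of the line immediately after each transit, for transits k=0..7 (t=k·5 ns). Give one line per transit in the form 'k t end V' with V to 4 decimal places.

Γ_L=0.200000, Γ_S=0.200000; launch V₁=10·50/125=4.000000
k=0 src: V=4.0000
k=1 load: inc=4.000000, refl=4.000000·0.200000=0.8000; V=0.000000+4.000000+0.800000=4.8000
k=2 src: inc=0.800000, refl=0.800000·0.200000=0.1600; V=4.000000+0.800000+0.160000=4.9600
k=3 load: inc=0.160000, refl=0.160000·0.200000=0.0320; V=4.800000+0.160000+0.032000=4.9920
k=4 src: inc=0.032000, refl=0.032000·0.200000=0.0064; V=4.960000+0.032000+0.006400=4.9984
k=5 load: inc=0.006400, refl=0.006400·0.200000=0.0013; V=4.992000+0.006400+0.001280=4.9997
k=6 src: inc=0.001280, refl=0.001280·0.200000=0.0003; V=4.998400+0.001280+0.000256=4.9999
k=7 load: inc=0.000256, refl=0.000256·0.200000=0.0001; V=4.999680+0.000256+0.000051=5.0000

0 0 source 4.0000
1 5 load 4.8000
2 10 source 4.9600
3 15 load 4.9920
4 20 source 4.9984
5 25 load 4.9997
6 30 source 4.9999
7 35 load 5.0000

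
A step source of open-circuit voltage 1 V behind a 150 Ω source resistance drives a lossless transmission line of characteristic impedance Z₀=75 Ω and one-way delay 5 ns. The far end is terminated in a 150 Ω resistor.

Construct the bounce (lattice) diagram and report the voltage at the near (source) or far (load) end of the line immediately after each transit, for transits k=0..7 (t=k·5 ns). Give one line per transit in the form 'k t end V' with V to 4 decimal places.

Γ_L=0.333333, Γ_S=0.333333; launch V₁=1·75/225=0.333333
k=0 src: V=0.3333
k=1 load: inc=0.333333, refl=0.333333·0.333333=0.1111; V=0.000000+0.333333+0.111111=0.4444
k=2 src: inc=0.111111, refl=0.111111·0.333333=0.0370; V=0.333333+0.111111+0.037037=0.4815
k=3 load: inc=0.037037, refl=0.037037·0.333333=0.0123; V=0.444444+0.037037+0.012346=0.4938
k=4 src: inc=0.012346, refl=0.012346·0.333333=0.0041; V=0.481481+0.012346+0.004115=0.4979
k=5 load: inc=0.004115, refl=0.004115·0.333333=0.0014; V=0.493827+0.004115+0.001372=0.4993
k=6 src: inc=0.001372, refl=0.001372·0.333333=0.0005; V=0.497942+0.001372+0.000457=0.4998
k=7 load: inc=0.000457, refl=0.000457·0.333333=0.0002; V=0.499314+0.000457+0.000152=0.4999

0 0 source 0.3333
1 5 load 0.4444
2 10 source 0.4815
3 15 load 0.4938
4 20 source 0.4979
5 25 load 0.4993
6 30 source 0.4998
7 35 load 0.4999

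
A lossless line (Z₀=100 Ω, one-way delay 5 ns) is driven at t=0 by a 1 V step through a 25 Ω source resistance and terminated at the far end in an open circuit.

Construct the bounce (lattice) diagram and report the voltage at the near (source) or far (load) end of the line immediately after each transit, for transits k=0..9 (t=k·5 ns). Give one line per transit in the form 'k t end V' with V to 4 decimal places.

Γ_L=1.000000, Γ_S=-0.600000; launch V₁=1·100/125=0.800000
k=0 src: V=0.8000
k=1 load: inc=0.800000, refl=0.800000·1.000000=0.8000; V=0.000000+0.800000+0.800000=1.6000
k=2 src: inc=0.800000, refl=0.800000·-0.600000=-0.4800; V=0.800000+0.800000+-0.480000=1.1200
k=3 load: inc=-0.480000, refl=-0.480000·1.000000=-0.4800; V=1.600000+-0.480000+-0.480000=0.6400
k=4 src: inc=-0.480000, refl=-0.480000·-0.600000=0.2880; V=1.120000+-0.480000+0.288000=0.9280
k=5 load: inc=0.288000, refl=0.288000·1.000000=0.2880; V=0.640000+0.288000+0.288000=1.2160
k=6 src: inc=0.288000, refl=0.288000·-0.600000=-0.1728; V=0.928000+0.288000+-0.172800=1.0432
k=7 load: inc=-0.172800, refl=-0.172800·1.000000=-0.1728; V=1.216000+-0.172800+-0.172800=0.8704
k=8 src: inc=-0.172800, refl=-0.172800·-0.600000=0.1037; V=1.043200+-0.172800+0.103680=0.9741
k=9 load: inc=0.103680, refl=0.103680·1.000000=0.1037; V=0.870400+0.103680+0.103680=1.0778

0 0 source 0.8000
1 5 load 1.6000
2 10 source 1.1200
3 15 load 0.6400
4 20 source 0.9280
5 25 load 1.2160
6 30 source 1.0432
7 35 load 0.8704
8 40 source 0.9741
9 45 load 1.0778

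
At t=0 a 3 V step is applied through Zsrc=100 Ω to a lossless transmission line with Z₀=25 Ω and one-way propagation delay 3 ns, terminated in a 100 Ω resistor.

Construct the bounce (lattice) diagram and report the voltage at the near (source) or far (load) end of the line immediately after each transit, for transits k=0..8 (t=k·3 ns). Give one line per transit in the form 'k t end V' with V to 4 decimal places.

Γ_L=0.600000, Γ_S=0.600000; launch V₁=3·25/125=0.600000
k=0 src: V=0.6000
k=1 load: inc=0.600000, refl=0.600000·0.600000=0.3600; V=0.000000+0.600000+0.360000=0.9600
k=2 src: inc=0.360000, refl=0.360000·0.600000=0.2160; V=0.600000+0.360000+0.216000=1.1760
k=3 load: inc=0.216000, refl=0.216000·0.600000=0.1296; V=0.960000+0.216000+0.129600=1.3056
k=4 src: inc=0.129600, refl=0.129600·0.600000=0.0778; V=1.176000+0.129600+0.077760=1.3834
k=5 load: inc=0.077760, refl=0.077760·0.600000=0.0467; V=1.305600+0.077760+0.046656=1.4300
k=6 src: inc=0.046656, refl=0.046656·0.600000=0.0280; V=1.383360+0.046656+0.027994=1.4580
k=7 load: inc=0.027994, refl=0.027994·0.600000=0.0168; V=1.430016+0.027994+0.016796=1.4748
k=8 src: inc=0.016796, refl=0.016796·0.600000=0.0101; V=1.458010+0.016796+0.010078=1.4849

0 0 source 0.6000
1 3 load 0.9600
2 6 source 1.1760
3 9 load 1.3056
4 12 source 1.3834
5 15 load 1.4300
6 18 source 1.4580
7 21 load 1.4748
8 24 source 1.4849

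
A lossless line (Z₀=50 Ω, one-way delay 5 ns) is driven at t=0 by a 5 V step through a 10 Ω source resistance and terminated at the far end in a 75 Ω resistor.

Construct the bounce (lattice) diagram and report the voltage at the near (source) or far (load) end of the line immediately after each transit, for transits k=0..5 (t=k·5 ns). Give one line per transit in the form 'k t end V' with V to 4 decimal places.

0 0 source 4.1667
1 5 load 5.0000
2 10 source 4.4444
3 15 load 4.3333
4 20 source 4.4074
5 25 load 4.4222

Γ_L=0.200000, Γ_S=-0.666667; launch V₁=5·50/60=4.166667
k=0 src: V=4.1667
k=1 load: inc=4.166667, refl=4.166667·0.200000=0.8333; V=0.000000+4.166667+0.833333=5.0000
k=2 src: inc=0.833333, refl=0.833333·-0.666667=-0.5556; V=4.166667+0.833333+-0.555556=4.4444
k=3 load: inc=-0.555556, refl=-0.555556·0.200000=-0.1111; V=5.000000+-0.555556+-0.111111=4.3333
k=4 src: inc=-0.111111, refl=-0.111111·-0.666667=0.0741; V=4.444444+-0.111111+0.074074=4.4074
k=5 load: inc=0.074074, refl=0.074074·0.200000=0.0148; V=4.333333+0.074074+0.014815=4.4222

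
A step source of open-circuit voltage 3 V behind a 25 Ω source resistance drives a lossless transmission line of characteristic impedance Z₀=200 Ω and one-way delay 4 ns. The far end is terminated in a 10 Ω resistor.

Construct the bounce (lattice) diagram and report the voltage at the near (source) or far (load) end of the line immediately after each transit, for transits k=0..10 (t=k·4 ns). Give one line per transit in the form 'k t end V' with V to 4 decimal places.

0 0 source 2.6667
1 4 load 0.2540
2 8 source 2.1305
3 12 load 0.4327
4 16 source 1.7532
5 20 load 0.5585
6 24 source 1.4877
7 28 load 0.6470
8 32 source 1.3009
9 36 load 0.7092
10 40 source 1.1694

Γ_L=-0.904762, Γ_S=-0.777778; launch V₁=3·200/225=2.666667
k=0 src: V=2.6667
k=1 load: inc=2.666667, refl=2.666667·-0.904762=-2.4127; V=0.000000+2.666667+-2.412698=0.2540
k=2 src: inc=-2.412698, refl=-2.412698·-0.777778=1.8765; V=2.666667+-2.412698+1.876543=2.1305
k=3 load: inc=1.876543, refl=1.876543·-0.904762=-1.6978; V=0.253968+1.876543+-1.697825=0.4327
k=4 src: inc=-1.697825, refl=-1.697825·-0.777778=1.3205; V=2.130511+-1.697825+1.320530=1.7532
k=5 load: inc=1.320530, refl=1.320530·-0.904762=-1.1948; V=0.432687+1.320530+-1.194766=0.5585
k=6 src: inc=-1.194766, refl=-1.194766·-0.777778=0.9293; V=1.753217+-1.194766+0.929262=1.4877
k=7 load: inc=0.929262, refl=0.929262·-0.904762=-0.8408; V=0.558451+0.929262+-0.840761=0.6470
k=8 src: inc=-0.840761, refl=-0.840761·-0.777778=0.6539; V=1.487714+-0.840761+0.653925=1.3009
k=9 load: inc=0.653925, refl=0.653925·-0.904762=-0.5916; V=0.646953+0.653925+-0.591647=0.7092
k=10 src: inc=-0.591647, refl=-0.591647·-0.777778=0.4602; V=1.300878+-0.591647+0.460170=1.1694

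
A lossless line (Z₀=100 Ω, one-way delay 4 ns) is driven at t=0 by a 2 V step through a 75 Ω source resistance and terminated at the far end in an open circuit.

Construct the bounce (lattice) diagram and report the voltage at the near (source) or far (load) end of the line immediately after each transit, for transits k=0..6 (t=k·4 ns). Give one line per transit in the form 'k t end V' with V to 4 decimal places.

Γ_L=1.000000, Γ_S=-0.142857; launch V₁=2·100/175=1.142857
k=0 src: V=1.1429
k=1 load: inc=1.142857, refl=1.142857·1.000000=1.1429; V=0.000000+1.142857+1.142857=2.2857
k=2 src: inc=1.142857, refl=1.142857·-0.142857=-0.1633; V=1.142857+1.142857+-0.163265=2.1224
k=3 load: inc=-0.163265, refl=-0.163265·1.000000=-0.1633; V=2.285714+-0.163265+-0.163265=1.9592
k=4 src: inc=-0.163265, refl=-0.163265·-0.142857=0.0233; V=2.122449+-0.163265+0.023324=1.9825
k=5 load: inc=0.023324, refl=0.023324·1.000000=0.0233; V=1.959184+0.023324+0.023324=2.0058
k=6 src: inc=0.023324, refl=0.023324·-0.142857=-0.0033; V=1.982507+0.023324+-0.003332=2.0025

0 0 source 1.1429
1 4 load 2.2857
2 8 source 2.1224
3 12 load 1.9592
4 16 source 1.9825
5 20 load 2.0058
6 24 source 2.0025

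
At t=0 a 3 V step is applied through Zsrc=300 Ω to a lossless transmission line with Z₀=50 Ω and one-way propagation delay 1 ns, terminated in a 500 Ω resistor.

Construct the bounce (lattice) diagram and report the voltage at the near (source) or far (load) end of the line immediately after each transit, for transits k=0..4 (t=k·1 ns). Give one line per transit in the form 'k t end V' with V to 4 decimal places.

0 0 source 0.4286
1 1 load 0.7792
2 2 source 1.0297
3 3 load 1.2346
4 4 source 1.3810

Γ_L=0.818182, Γ_S=0.714286; launch V₁=3·50/350=0.428571
k=0 src: V=0.4286
k=1 load: inc=0.428571, refl=0.428571·0.818182=0.3506; V=0.000000+0.428571+0.350649=0.7792
k=2 src: inc=0.350649, refl=0.350649·0.714286=0.2505; V=0.428571+0.350649+0.250464=1.0297
k=3 load: inc=0.250464, refl=0.250464·0.818182=0.2049; V=0.779221+0.250464+0.204925=1.2346
k=4 src: inc=0.204925, refl=0.204925·0.714286=0.1464; V=1.029685+0.204925+0.146375=1.3810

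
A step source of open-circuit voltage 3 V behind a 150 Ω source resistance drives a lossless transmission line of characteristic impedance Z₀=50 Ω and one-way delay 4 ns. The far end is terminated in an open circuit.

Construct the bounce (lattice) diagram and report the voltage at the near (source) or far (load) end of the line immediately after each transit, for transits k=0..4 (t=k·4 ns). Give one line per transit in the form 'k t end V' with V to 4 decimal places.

0 0 source 0.7500
1 4 load 1.5000
2 8 source 1.8750
3 12 load 2.2500
4 16 source 2.4375

Γ_L=1.000000, Γ_S=0.500000; launch V₁=3·50/200=0.750000
k=0 src: V=0.7500
k=1 load: inc=0.750000, refl=0.750000·1.000000=0.7500; V=0.000000+0.750000+0.750000=1.5000
k=2 src: inc=0.750000, refl=0.750000·0.500000=0.3750; V=0.750000+0.750000+0.375000=1.8750
k=3 load: inc=0.375000, refl=0.375000·1.000000=0.3750; V=1.500000+0.375000+0.375000=2.2500
k=4 src: inc=0.375000, refl=0.375000·0.500000=0.1875; V=1.875000+0.375000+0.187500=2.4375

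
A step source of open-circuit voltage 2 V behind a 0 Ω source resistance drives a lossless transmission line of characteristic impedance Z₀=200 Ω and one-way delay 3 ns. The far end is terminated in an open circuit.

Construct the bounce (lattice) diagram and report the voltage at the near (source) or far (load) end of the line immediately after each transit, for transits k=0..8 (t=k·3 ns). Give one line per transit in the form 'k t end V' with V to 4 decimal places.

0 0 source 2.0000
1 3 load 4.0000
2 6 source 2.0000
3 9 load 0.0000
4 12 source 2.0000
5 15 load 4.0000
6 18 source 2.0000
7 21 load 0.0000
8 24 source 2.0000

Γ_L=1.000000, Γ_S=-1.000000; launch V₁=2·200/200=2.000000
k=0 src: V=2.0000
k=1 load: inc=2.000000, refl=2.000000·1.000000=2.0000; V=0.000000+2.000000+2.000000=4.0000
k=2 src: inc=2.000000, refl=2.000000·-1.000000=-2.0000; V=2.000000+2.000000+-2.000000=2.0000
k=3 load: inc=-2.000000, refl=-2.000000·1.000000=-2.0000; V=4.000000+-2.000000+-2.000000=0.0000
k=4 src: inc=-2.000000, refl=-2.000000·-1.000000=2.0000; V=2.000000+-2.000000+2.000000=2.0000
k=5 load: inc=2.000000, refl=2.000000·1.000000=2.0000; V=0.000000+2.000000+2.000000=4.0000
k=6 src: inc=2.000000, refl=2.000000·-1.000000=-2.0000; V=2.000000+2.000000+-2.000000=2.0000
k=7 load: inc=-2.000000, refl=-2.000000·1.000000=-2.0000; V=4.000000+-2.000000+-2.000000=0.0000
k=8 src: inc=-2.000000, refl=-2.000000·-1.000000=2.0000; V=2.000000+-2.000000+2.000000=2.0000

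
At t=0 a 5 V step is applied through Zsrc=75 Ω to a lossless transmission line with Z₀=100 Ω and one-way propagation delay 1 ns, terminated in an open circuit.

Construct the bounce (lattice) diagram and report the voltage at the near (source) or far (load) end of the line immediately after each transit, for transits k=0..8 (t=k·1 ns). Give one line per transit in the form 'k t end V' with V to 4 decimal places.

0 0 source 2.8571
1 1 load 5.7143
2 2 source 5.3061
3 3 load 4.8980
4 4 source 4.9563
5 5 load 5.0146
6 6 source 5.0062
7 7 load 4.9979
8 8 source 4.9991

Γ_L=1.000000, Γ_S=-0.142857; launch V₁=5·100/175=2.857143
k=0 src: V=2.8571
k=1 load: inc=2.857143, refl=2.857143·1.000000=2.8571; V=0.000000+2.857143+2.857143=5.7143
k=2 src: inc=2.857143, refl=2.857143·-0.142857=-0.4082; V=2.857143+2.857143+-0.408163=5.3061
k=3 load: inc=-0.408163, refl=-0.408163·1.000000=-0.4082; V=5.714286+-0.408163+-0.408163=4.8980
k=4 src: inc=-0.408163, refl=-0.408163·-0.142857=0.0583; V=5.306122+-0.408163+0.058309=4.9563
k=5 load: inc=0.058309, refl=0.058309·1.000000=0.0583; V=4.897959+0.058309+0.058309=5.0146
k=6 src: inc=0.058309, refl=0.058309·-0.142857=-0.0083; V=4.956268+0.058309+-0.008330=5.0062
k=7 load: inc=-0.008330, refl=-0.008330·1.000000=-0.0083; V=5.014577+-0.008330+-0.008330=4.9979
k=8 src: inc=-0.008330, refl=-0.008330·-0.142857=0.0012; V=5.006247+-0.008330+0.001190=4.9991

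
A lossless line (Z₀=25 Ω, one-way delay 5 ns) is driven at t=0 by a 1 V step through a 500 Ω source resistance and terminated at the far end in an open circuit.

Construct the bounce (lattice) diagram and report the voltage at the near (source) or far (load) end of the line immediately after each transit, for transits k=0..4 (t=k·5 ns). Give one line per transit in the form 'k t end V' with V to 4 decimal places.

0 0 source 0.0476
1 5 load 0.0952
2 10 source 0.1383
3 15 load 0.1814
4 20 source 0.2204

Γ_L=1.000000, Γ_S=0.904762; launch V₁=1·25/525=0.047619
k=0 src: V=0.0476
k=1 load: inc=0.047619, refl=0.047619·1.000000=0.0476; V=0.000000+0.047619+0.047619=0.0952
k=2 src: inc=0.047619, refl=0.047619·0.904762=0.0431; V=0.047619+0.047619+0.043084=0.1383
k=3 load: inc=0.043084, refl=0.043084·1.000000=0.0431; V=0.095238+0.043084+0.043084=0.1814
k=4 src: inc=0.043084, refl=0.043084·0.904762=0.0390; V=0.138322+0.043084+0.038981=0.2204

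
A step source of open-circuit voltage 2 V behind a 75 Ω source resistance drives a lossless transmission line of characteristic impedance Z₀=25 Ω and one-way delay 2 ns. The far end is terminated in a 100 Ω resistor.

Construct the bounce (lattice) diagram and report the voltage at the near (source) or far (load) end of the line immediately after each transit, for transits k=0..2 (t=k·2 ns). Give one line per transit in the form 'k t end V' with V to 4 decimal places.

Γ_L=0.600000, Γ_S=0.500000; launch V₁=2·25/100=0.500000
k=0 src: V=0.5000
k=1 load: inc=0.500000, refl=0.500000·0.600000=0.3000; V=0.000000+0.500000+0.300000=0.8000
k=2 src: inc=0.300000, refl=0.300000·0.500000=0.1500; V=0.500000+0.300000+0.150000=0.9500

0 0 source 0.5000
1 2 load 0.8000
2 4 source 0.9500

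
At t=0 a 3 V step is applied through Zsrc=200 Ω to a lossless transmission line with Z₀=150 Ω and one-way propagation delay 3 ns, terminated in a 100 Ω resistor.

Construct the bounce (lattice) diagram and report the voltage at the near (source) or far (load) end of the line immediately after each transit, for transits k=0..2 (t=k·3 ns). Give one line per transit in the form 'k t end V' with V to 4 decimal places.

Γ_L=-0.200000, Γ_S=0.142857; launch V₁=3·150/350=1.285714
k=0 src: V=1.2857
k=1 load: inc=1.285714, refl=1.285714·-0.200000=-0.2571; V=0.000000+1.285714+-0.257143=1.0286
k=2 src: inc=-0.257143, refl=-0.257143·0.142857=-0.0367; V=1.285714+-0.257143+-0.036735=0.9918

0 0 source 1.2857
1 3 load 1.0286
2 6 source 0.9918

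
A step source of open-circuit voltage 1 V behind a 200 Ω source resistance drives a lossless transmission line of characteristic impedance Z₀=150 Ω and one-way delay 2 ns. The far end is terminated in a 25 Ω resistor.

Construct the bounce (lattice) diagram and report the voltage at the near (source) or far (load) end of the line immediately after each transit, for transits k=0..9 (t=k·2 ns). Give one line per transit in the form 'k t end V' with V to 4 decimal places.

0 0 source 0.4286
1 2 load 0.1224
2 4 source 0.0787
3 6 load 0.1100
4 8 source 0.1144
5 10 load 0.1112
6 12 source 0.1108
7 14 load 0.1111
8 16 source 0.1111
9 18 load 0.1111

Γ_L=-0.714286, Γ_S=0.142857; launch V₁=1·150/350=0.428571
k=0 src: V=0.4286
k=1 load: inc=0.428571, refl=0.428571·-0.714286=-0.3061; V=0.000000+0.428571+-0.306122=0.1224
k=2 src: inc=-0.306122, refl=-0.306122·0.142857=-0.0437; V=0.428571+-0.306122+-0.043732=0.0787
k=3 load: inc=-0.043732, refl=-0.043732·-0.714286=0.0312; V=0.122449+-0.043732+0.031237=0.1100
k=4 src: inc=0.031237, refl=0.031237·0.142857=0.0045; V=0.078717+0.031237+0.004462=0.1144
k=5 load: inc=0.004462, refl=0.004462·-0.714286=-0.0032; V=0.109954+0.004462+-0.003187=0.1112
k=6 src: inc=-0.003187, refl=-0.003187·0.142857=-0.0005; V=0.114417+-0.003187+-0.000455=0.1108
k=7 load: inc=-0.000455, refl=-0.000455·-0.714286=0.0003; V=0.111229+-0.000455+0.000325=0.1111
k=8 src: inc=0.000325, refl=0.000325·0.142857=0.0000; V=0.110774+0.000325+0.000046=0.1111
k=9 load: inc=0.000046, refl=0.000046·-0.714286=-0.0000; V=0.111099+0.000046+-0.000033=0.1111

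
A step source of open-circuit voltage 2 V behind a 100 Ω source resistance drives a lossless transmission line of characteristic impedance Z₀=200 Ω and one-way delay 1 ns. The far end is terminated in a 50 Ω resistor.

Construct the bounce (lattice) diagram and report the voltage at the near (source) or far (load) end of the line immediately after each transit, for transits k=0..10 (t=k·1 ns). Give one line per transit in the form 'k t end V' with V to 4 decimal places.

Γ_L=-0.600000, Γ_S=-0.333333; launch V₁=2·200/300=1.333333
k=0 src: V=1.3333
k=1 load: inc=1.333333, refl=1.333333·-0.600000=-0.8000; V=0.000000+1.333333+-0.800000=0.5333
k=2 src: inc=-0.800000, refl=-0.800000·-0.333333=0.2667; V=1.333333+-0.800000+0.266667=0.8000
k=3 load: inc=0.266667, refl=0.266667·-0.600000=-0.1600; V=0.533333+0.266667+-0.160000=0.6400
k=4 src: inc=-0.160000, refl=-0.160000·-0.333333=0.0533; V=0.800000+-0.160000+0.053333=0.6933
k=5 load: inc=0.053333, refl=0.053333·-0.600000=-0.0320; V=0.640000+0.053333+-0.032000=0.6613
k=6 src: inc=-0.032000, refl=-0.032000·-0.333333=0.0107; V=0.693333+-0.032000+0.010667=0.6720
k=7 load: inc=0.010667, refl=0.010667·-0.600000=-0.0064; V=0.661333+0.010667+-0.006400=0.6656
k=8 src: inc=-0.006400, refl=-0.006400·-0.333333=0.0021; V=0.672000+-0.006400+0.002133=0.6677
k=9 load: inc=0.002133, refl=0.002133·-0.600000=-0.0013; V=0.665600+0.002133+-0.001280=0.6665
k=10 src: inc=-0.001280, refl=-0.001280·-0.333333=0.0004; V=0.667733+-0.001280+0.000427=0.6669

0 0 source 1.3333
1 1 load 0.5333
2 2 source 0.8000
3 3 load 0.6400
4 4 source 0.6933
5 5 load 0.6613
6 6 source 0.6720
7 7 load 0.6656
8 8 source 0.6677
9 9 load 0.6665
10 10 source 0.6669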